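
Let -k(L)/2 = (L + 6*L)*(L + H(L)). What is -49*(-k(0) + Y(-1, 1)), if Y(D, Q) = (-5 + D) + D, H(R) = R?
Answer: 343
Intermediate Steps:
Y(D, Q) = -5 + 2*D
k(L) = -28*L**2 (k(L) = -2*(L + 6*L)*(L + L) = -2*7*L*2*L = -28*L**2)
-49*(-k(0) + Y(-1, 1)) = -49*(-(-28)*0**2 + (-5 + 2*(-1))) = -49*(-(-28)*0 + (-5 - 2)) = -49*(-1*0 - 7) = -49*(0 - 7) = -49*(-7) = 343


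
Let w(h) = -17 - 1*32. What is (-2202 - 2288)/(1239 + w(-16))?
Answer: -449/119 ≈ -3.7731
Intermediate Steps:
w(h) = -49 (w(h) = -17 - 32 = -49)
(-2202 - 2288)/(1239 + w(-16)) = (-2202 - 2288)/(1239 - 49) = -4490/1190 = -4490*1/1190 = -449/119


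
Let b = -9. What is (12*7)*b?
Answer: -756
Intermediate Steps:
(12*7)*b = (12*7)*(-9) = 84*(-9) = -756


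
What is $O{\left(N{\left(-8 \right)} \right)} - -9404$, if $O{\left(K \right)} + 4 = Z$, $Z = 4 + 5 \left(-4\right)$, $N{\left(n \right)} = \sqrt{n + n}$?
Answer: $9384$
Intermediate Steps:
$N{\left(n \right)} = \sqrt{2} \sqrt{n}$ ($N{\left(n \right)} = \sqrt{2 n} = \sqrt{2} \sqrt{n}$)
$Z = -16$ ($Z = 4 - 20 = -16$)
$O{\left(K \right)} = -20$ ($O{\left(K \right)} = -4 - 16 = -20$)
$O{\left(N{\left(-8 \right)} \right)} - -9404 = -20 - -9404 = -20 + 9404 = 9384$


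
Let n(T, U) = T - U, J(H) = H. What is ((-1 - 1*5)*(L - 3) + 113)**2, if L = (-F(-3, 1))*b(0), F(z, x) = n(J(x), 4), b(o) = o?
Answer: 17161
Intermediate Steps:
F(z, x) = -4 + x (F(z, x) = x - 1*4 = x - 4 = -4 + x)
L = 0 (L = -(-4 + 1)*0 = -1*(-3)*0 = 3*0 = 0)
((-1 - 1*5)*(L - 3) + 113)**2 = ((-1 - 1*5)*(0 - 3) + 113)**2 = ((-1 - 5)*(-3) + 113)**2 = (-6*(-3) + 113)**2 = (18 + 113)**2 = 131**2 = 17161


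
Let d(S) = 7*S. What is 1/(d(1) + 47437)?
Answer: 1/47444 ≈ 2.1077e-5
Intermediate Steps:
1/(d(1) + 47437) = 1/(7*1 + 47437) = 1/(7 + 47437) = 1/47444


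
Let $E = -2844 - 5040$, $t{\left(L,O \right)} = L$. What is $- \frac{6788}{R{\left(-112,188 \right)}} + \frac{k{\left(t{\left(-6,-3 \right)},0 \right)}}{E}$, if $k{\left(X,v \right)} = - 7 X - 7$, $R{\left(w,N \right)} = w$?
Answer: $\frac{1672271}{27594} \approx 60.603$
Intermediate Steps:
$E = -7884$ ($E = -2844 - 5040 = -7884$)
$k{\left(X,v \right)} = -7 - 7 X$
$- \frac{6788}{R{\left(-112,188 \right)}} + \frac{k{\left(t{\left(-6,-3 \right)},0 \right)}}{E} = - \frac{6788}{-112} + \frac{-7 - -42}{-7884} = \left(-6788\right) \left(- \frac{1}{112}\right) + \left(-7 + 42\right) \left(- \frac{1}{7884}\right) = \frac{1697}{28} + 35 \left(- \frac{1}{7884}\right) = \frac{1697}{28} - \frac{35}{7884} = \frac{1672271}{27594}$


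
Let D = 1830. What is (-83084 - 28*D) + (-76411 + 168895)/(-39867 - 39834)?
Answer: -3568616536/26567 ≈ -1.3433e+5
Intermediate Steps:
(-83084 - 28*D) + (-76411 + 168895)/(-39867 - 39834) = (-83084 - 28*1830) + (-76411 + 168895)/(-39867 - 39834) = (-83084 - 51240) + 92484/(-79701) = -134324 + 92484*(-1/79701) = -134324 - 30828/26567 = -3568616536/26567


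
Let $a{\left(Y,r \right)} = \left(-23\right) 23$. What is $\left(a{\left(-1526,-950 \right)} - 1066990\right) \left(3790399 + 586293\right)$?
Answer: $-4672201867148$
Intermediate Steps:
$a{\left(Y,r \right)} = -529$
$\left(a{\left(-1526,-950 \right)} - 1066990\right) \left(3790399 + 586293\right) = \left(-529 - 1066990\right) \left(3790399 + 586293\right) = \left(-1067519\right) 4376692 = -4672201867148$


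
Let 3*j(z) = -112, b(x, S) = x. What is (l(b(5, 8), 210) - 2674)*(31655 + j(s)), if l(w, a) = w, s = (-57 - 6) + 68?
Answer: -253162657/3 ≈ -8.4388e+7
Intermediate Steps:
s = 5 (s = -63 + 68 = 5)
j(z) = -112/3 (j(z) = (1/3)*(-112) = -112/3)
(l(b(5, 8), 210) - 2674)*(31655 + j(s)) = (5 - 2674)*(31655 - 112/3) = -2669*94853/3 = -253162657/3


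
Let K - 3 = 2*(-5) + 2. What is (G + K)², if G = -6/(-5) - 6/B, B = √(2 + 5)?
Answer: 3427/175 + 228*√7/35 ≈ 36.818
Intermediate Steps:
B = √7 ≈ 2.6458
K = -5 (K = 3 + (2*(-5) + 2) = 3 + (-10 + 2) = 3 - 8 = -5)
G = 6/5 - 6*√7/7 (G = -6/(-5) - 6*√7/7 = -6*(-⅕) - 6*√7/7 = 6/5 - 6*√7/7 ≈ -1.0678)
(G + K)² = ((6/5 - 6*√7/7) - 5)² = (-19/5 - 6*√7/7)²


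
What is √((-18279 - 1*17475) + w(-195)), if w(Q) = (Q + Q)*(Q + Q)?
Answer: √116346 ≈ 341.10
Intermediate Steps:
w(Q) = 4*Q² (w(Q) = (2*Q)*(2*Q) = 4*Q²)
√((-18279 - 1*17475) + w(-195)) = √((-18279 - 1*17475) + 4*(-195)²) = √((-18279 - 17475) + 4*38025) = √(-35754 + 152100) = √116346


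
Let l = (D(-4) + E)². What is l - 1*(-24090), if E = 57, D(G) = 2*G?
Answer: 26491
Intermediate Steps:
l = 2401 (l = (2*(-4) + 57)² = (-8 + 57)² = 49² = 2401)
l - 1*(-24090) = 2401 - 1*(-24090) = 2401 + 24090 = 26491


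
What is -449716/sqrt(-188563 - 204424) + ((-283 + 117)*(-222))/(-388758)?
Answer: -6142/64793 + 449716*I*sqrt(392987)/392987 ≈ -0.094794 + 717.38*I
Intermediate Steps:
-449716/sqrt(-188563 - 204424) + ((-283 + 117)*(-222))/(-388758) = -449716*(-I*sqrt(392987)/392987) - 166*(-222)*(-1/388758) = -449716*(-I*sqrt(392987)/392987) + 36852*(-1/388758) = -(-449716)*I*sqrt(392987)/392987 - 6142/64793 = 449716*I*sqrt(392987)/392987 - 6142/64793 = -6142/64793 + 449716*I*sqrt(392987)/392987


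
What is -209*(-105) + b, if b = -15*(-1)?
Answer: 21960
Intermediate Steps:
b = 15
-209*(-105) + b = -209*(-105) + 15 = 21945 + 15 = 21960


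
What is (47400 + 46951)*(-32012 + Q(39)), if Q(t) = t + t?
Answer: -3013004834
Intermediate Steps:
Q(t) = 2*t
(47400 + 46951)*(-32012 + Q(39)) = (47400 + 46951)*(-32012 + 2*39) = 94351*(-32012 + 78) = 94351*(-31934) = -3013004834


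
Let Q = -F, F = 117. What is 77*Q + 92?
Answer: -8917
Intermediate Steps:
Q = -117 (Q = -1*117 = -117)
77*Q + 92 = 77*(-117) + 92 = -9009 + 92 = -8917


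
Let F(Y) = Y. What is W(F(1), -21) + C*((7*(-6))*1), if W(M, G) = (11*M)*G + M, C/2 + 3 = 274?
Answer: -22994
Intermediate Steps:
C = 542 (C = -6 + 2*274 = -6 + 548 = 542)
W(M, G) = M + 11*G*M (W(M, G) = 11*G*M + M = M + 11*G*M)
W(F(1), -21) + C*((7*(-6))*1) = 1*(1 + 11*(-21)) + 542*((7*(-6))*1) = 1*(1 - 231) + 542*(-42*1) = 1*(-230) + 542*(-42) = -230 - 22764 = -22994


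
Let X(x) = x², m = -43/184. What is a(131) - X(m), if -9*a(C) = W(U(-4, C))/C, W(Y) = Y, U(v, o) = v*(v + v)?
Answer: -3263363/39916224 ≈ -0.081755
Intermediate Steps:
m = -43/184 (m = -43*1/184 = -43/184 ≈ -0.23370)
U(v, o) = 2*v² (U(v, o) = v*(2*v) = 2*v²)
a(C) = -32/(9*C) (a(C) = -2*(-4)²/(9*C) = -2*16/(9*C) = -32/(9*C))
a(131) - X(m) = -32/9/131 - (-43/184)² = -32/9*1/131 - 1*1849/33856 = -32/1179 - 1849/33856 = -3263363/39916224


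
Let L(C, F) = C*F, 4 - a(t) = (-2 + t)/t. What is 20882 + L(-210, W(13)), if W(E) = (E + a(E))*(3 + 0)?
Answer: 139166/13 ≈ 10705.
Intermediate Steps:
a(t) = 4 - (-2 + t)/t
W(E) = 9 + 3*E + 6/E (W(E) = (E + (3 + 2/E))*(3 + 0) = (3 + E + 2/E)*3 = 9 + 3*E + 6/E)
20882 + L(-210, W(13)) = 20882 - 210*(9 + 3*13 + 6/13) = 20882 - 210*(9 + 39 + 6*(1/13)) = 20882 - 210*(9 + 39 + 6/13) = 20882 - 210*630/13 = 20882 - 132300/13 = 139166/13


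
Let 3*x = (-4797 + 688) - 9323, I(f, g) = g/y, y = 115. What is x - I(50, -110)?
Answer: -308870/69 ≈ -4476.4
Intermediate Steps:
I(f, g) = g/115
x = -13432/3 (x = ((-4797 + 688) - 9323)/3 = (-4109 - 9323)/3 = (⅓)*(-13432) = -13432/3 ≈ -4477.3)
x - I(50, -110) = -13432/3 - (-110)/115 = -13432/3 - 1*(-22/23) = -13432/3 + 22/23 = -308870/69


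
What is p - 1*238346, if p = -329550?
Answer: -567896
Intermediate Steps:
p - 1*238346 = -329550 - 1*238346 = -329550 - 238346 = -567896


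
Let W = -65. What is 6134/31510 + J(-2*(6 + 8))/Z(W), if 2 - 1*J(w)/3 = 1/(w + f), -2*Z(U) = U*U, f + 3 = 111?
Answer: 102161573/532519000 ≈ 0.19185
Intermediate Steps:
f = 108 (f = -3 + 111 = 108)
Z(U) = -U²/2 (Z(U) = -U*U/2 = -U²/2)
J(w) = 6 - 3/(108 + w) (J(w) = 6 - 3/(w + 108) = 6 - 3/(108 + w))
6134/31510 + J(-2*(6 + 8))/Z(W) = 6134/31510 + (3*(215 + 2*(-2*(6 + 8)))/(108 - 2*(6 + 8)))/((-½*(-65)²)) = 6134*(1/31510) + (3*(215 + 2*(-2*14))/(108 - 2*14))/((-½*4225)) = 3067/15755 + (3*(215 + 2*(-28))/(108 - 28))/(-4225/2) = 3067/15755 + (3*(215 - 56)/80)*(-2/4225) = 3067/15755 + (3*(1/80)*159)*(-2/4225) = 3067/15755 + (477/80)*(-2/4225) = 3067/15755 - 477/169000 = 102161573/532519000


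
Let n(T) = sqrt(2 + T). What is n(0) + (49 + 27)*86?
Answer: 6536 + sqrt(2) ≈ 6537.4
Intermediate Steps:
n(0) + (49 + 27)*86 = sqrt(2 + 0) + (49 + 27)*86 = sqrt(2) + 76*86 = sqrt(2) + 6536 = 6536 + sqrt(2)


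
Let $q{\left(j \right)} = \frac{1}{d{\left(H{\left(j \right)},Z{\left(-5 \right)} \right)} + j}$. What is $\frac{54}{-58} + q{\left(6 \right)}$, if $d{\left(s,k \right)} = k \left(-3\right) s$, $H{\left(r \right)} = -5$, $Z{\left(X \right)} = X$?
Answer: $- \frac{1892}{2001} \approx -0.94553$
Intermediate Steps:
$d{\left(s,k \right)} = - 3 k s$
$q{\left(j \right)} = \frac{1}{-75 + j}$ ($q{\left(j \right)} = \frac{1}{\left(-3\right) \left(-5\right) \left(-5\right) + j} = \frac{1}{-75 + j}$)
$\frac{54}{-58} + q{\left(6 \right)} = \frac{54}{-58} + \frac{1}{-75 + 6} = 54 \left(- \frac{1}{58}\right) + \frac{1}{-69} = - \frac{27}{29} - \frac{1}{69} = - \frac{1892}{2001}$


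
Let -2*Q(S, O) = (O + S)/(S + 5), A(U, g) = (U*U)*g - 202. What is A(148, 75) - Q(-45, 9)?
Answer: 32851969/20 ≈ 1.6426e+6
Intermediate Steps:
A(U, g) = -202 + g*U² (A(U, g) = U²*g - 202 = g*U² - 202 = -202 + g*U²)
Q(S, O) = -(O + S)/(2*(5 + S)) (Q(S, O) = -(O + S)/(2*(S + 5)) = -(O + S)/(2*(5 + S)))
A(148, 75) - Q(-45, 9) = (-202 + 75*148²) - (-1*9 - 1*(-45))/(2*(5 - 45)) = (-202 + 75*21904) - (-9 + 45)/(2*(-40)) = (-202 + 1642800) - (-1)*36/(2*40) = 1642598 - 1*(-9/20) = 1642598 + 9/20 = 32851969/20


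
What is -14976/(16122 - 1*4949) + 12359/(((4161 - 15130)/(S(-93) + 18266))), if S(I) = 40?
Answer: -2527986852486/122556637 ≈ -20627.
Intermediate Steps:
-14976/(16122 - 1*4949) + 12359/(((4161 - 15130)/(S(-93) + 18266))) = -14976/(16122 - 1*4949) + 12359/(((4161 - 15130)/(40 + 18266))) = -14976/(16122 - 4949) + 12359/((-10969/18306)) = -14976/11173 + 12359/((-10969*1/18306)) = -14976*1/11173 + 12359/(-10969/18306) = -14976/11173 + 12359*(-18306/10969) = -14976/11173 - 226243854/10969 = -2527986852486/122556637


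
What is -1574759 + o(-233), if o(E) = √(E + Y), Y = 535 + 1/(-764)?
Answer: -1574759 + √44068857/382 ≈ -1.5747e+6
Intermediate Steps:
Y = 408739/764 (Y = 535 - 1/764 = 408739/764 ≈ 535.00)
o(E) = √(408739/764 + E) (o(E) = √(E + 408739/764) = √(408739/764 + E))
-1574759 + o(-233) = -1574759 + √(78069149 + 145924*(-233))/382 = -1574759 + √(78069149 - 34000292)/382 = -1574759 + √44068857/382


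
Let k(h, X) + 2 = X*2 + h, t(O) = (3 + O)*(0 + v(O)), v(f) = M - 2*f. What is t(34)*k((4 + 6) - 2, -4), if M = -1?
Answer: 5106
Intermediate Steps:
v(f) = -1 - 2*f
t(O) = (-1 - 2*O)*(3 + O) (t(O) = (3 + O)*(0 + (-1 - 2*O)) = (3 + O)*(-1 - 2*O) = (-1 - 2*O)*(3 + O))
k(h, X) = -2 + h + 2*X (k(h, X) = -2 + (X*2 + h) = -2 + (2*X + h) = -2 + (h + 2*X) = -2 + h + 2*X)
t(34)*k((4 + 6) - 2, -4) = (-(1 + 2*34)*(3 + 34))*(-2 + ((4 + 6) - 2) + 2*(-4)) = (-1*(1 + 68)*37)*(-2 + (10 - 2) - 8) = (-1*69*37)*(-2 + 8 - 8) = -2553*(-2) = 5106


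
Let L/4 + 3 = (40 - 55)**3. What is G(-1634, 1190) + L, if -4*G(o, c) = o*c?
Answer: 472603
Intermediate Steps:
G(o, c) = -c*o/4 (G(o, c) = -o*c/4 = -c*o/4)
L = -13512 (L = -12 + 4*(40 - 55)**3 = -12 + 4*(-15)**3 = -12 + 4*(-3375) = -12 - 13500 = -13512)
G(-1634, 1190) + L = -1/4*1190*(-1634) - 13512 = 486115 - 13512 = 472603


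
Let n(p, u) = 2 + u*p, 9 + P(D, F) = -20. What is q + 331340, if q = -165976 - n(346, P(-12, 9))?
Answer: 175396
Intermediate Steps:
P(D, F) = -29 (P(D, F) = -9 - 20 = -29)
n(p, u) = 2 + p*u
q = -155944 (q = -165976 - (2 + 346*(-29)) = -165976 - (2 - 10034) = -165976 - 1*(-10032) = -165976 + 10032 = -155944)
q + 331340 = -155944 + 331340 = 175396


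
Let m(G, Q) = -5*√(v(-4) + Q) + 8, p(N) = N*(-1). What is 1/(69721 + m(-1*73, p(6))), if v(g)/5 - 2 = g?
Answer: 69729/4862133841 + 20*I/4862133841 ≈ 1.4341e-5 + 4.1134e-9*I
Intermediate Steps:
v(g) = 10 + 5*g
p(N) = -N
m(G, Q) = 8 - 5*√(-10 + Q) (m(G, Q) = -5*√((10 + 5*(-4)) + Q) + 8 = -5*√((10 - 20) + Q) + 8 = -5*√(-10 + Q) + 8 = 8 - 5*√(-10 + Q))
1/(69721 + m(-1*73, p(6))) = 1/(69721 + (8 - 5*√(-10 - 1*6))) = 1/(69721 + (8 - 5*√(-10 - 6))) = 1/(69721 + (8 - 20*I)) = 1/(69729 - 20*I) = (69729 + 20*I)/4862133841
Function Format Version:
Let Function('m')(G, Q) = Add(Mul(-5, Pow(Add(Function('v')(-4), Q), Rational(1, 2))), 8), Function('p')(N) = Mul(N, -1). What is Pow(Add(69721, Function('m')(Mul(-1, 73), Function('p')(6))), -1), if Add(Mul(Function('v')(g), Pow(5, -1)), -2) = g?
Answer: Add(Rational(69729, 4862133841), Mul(Rational(20, 4862133841), I)) ≈ Add(1.4341e-5, Mul(4.1134e-9, I))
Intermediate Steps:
Function('v')(g) = Add(10, Mul(5, g))
Function('p')(N) = Mul(-1, N)
Function('m')(G, Q) = Add(8, Mul(-5, Pow(Add(-10, Q), Rational(1, 2)))) (Function('m')(G, Q) = Add(Mul(-5, Pow(Add(Add(10, Mul(5, -4)), Q), Rational(1, 2))), 8) = Add(Mul(-5, Pow(Add(Add(10, -20), Q), Rational(1, 2))), 8) = Add(Mul(-5, Pow(Add(-10, Q), Rational(1, 2))), 8) = Add(8, Mul(-5, Pow(Add(-10, Q), Rational(1, 2)))))
Pow(Add(69721, Function('m')(Mul(-1, 73), Function('p')(6))), -1) = Pow(Add(69721, Add(8, Mul(-5, Pow(Add(-10, Mul(-1, 6)), Rational(1, 2))))), -1) = Pow(Add(69721, Add(8, Mul(-5, Pow(Add(-10, -6), Rational(1, 2))))), -1) = Pow(Add(69721, Add(8, Mul(-5, Pow(-16, Rational(1, 2))))), -1) = Pow(Add(69721, Add(8, Mul(-5, Mul(4, I)))), -1) = Pow(Add(69721, Add(8, Mul(-20, I))), -1) = Pow(Add(69729, Mul(-20, I)), -1) = Mul(Rational(1, 4862133841), Add(69729, Mul(20, I)))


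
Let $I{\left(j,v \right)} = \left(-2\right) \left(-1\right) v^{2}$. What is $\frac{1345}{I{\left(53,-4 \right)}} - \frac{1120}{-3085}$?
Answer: $\frac{837033}{19744} \approx 42.394$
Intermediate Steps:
$I{\left(j,v \right)} = 2 v^{2}$
$\frac{1345}{I{\left(53,-4 \right)}} - \frac{1120}{-3085} = \frac{1345}{2 \left(-4\right)^{2}} - \frac{1120}{-3085} = \frac{1345}{2 \cdot 16} - - \frac{224}{617} = \frac{1345}{32} + \frac{224}{617} = \frac{837033}{19744}$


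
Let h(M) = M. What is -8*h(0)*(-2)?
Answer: 0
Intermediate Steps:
-8*h(0)*(-2) = -8*0*(-2) = 0*(-2) = 0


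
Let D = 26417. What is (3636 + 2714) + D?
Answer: 32767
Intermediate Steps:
(3636 + 2714) + D = (3636 + 2714) + 26417 = 6350 + 26417 = 32767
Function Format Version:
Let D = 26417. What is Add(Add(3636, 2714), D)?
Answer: 32767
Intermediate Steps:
Add(Add(3636, 2714), D) = Add(Add(3636, 2714), 26417) = Add(6350, 26417) = 32767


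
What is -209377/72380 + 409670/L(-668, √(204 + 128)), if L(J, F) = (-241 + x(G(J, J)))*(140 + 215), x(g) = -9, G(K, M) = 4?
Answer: -1941011/258500 ≈ -7.5087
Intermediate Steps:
L(J, F) = -88750 (L(J, F) = (-241 - 9)*(140 + 215) = -250*355 = -88750)
-209377/72380 + 409670/L(-668, √(204 + 128)) = -209377/72380 + 409670/(-88750) = -209377*1/72380 + 409670*(-1/88750) = -29911/10340 - 577/125 = -1941011/258500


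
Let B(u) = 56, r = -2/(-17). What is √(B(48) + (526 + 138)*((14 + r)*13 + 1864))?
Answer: 2*√98232222/17 ≈ 1166.0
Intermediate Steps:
r = 2/17 (r = -2*(-1/17) = 2/17 ≈ 0.11765)
√(B(48) + (526 + 138)*((14 + r)*13 + 1864)) = √(56 + (526 + 138)*((14 + 2/17)*13 + 1864)) = √(56 + 664*((240/17)*13 + 1864)) = √(56 + 664*(3120/17 + 1864)) = √(56 + 664*(34808/17)) = √(56 + 23112512/17) = √(23113464/17) = 2*√98232222/17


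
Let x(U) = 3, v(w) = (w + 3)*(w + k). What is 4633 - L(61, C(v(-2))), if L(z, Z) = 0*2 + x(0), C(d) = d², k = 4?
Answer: 4630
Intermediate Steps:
v(w) = (3 + w)*(4 + w) (v(w) = (w + 3)*(w + 4) = (3 + w)*(4 + w))
L(z, Z) = 3 (L(z, Z) = 0*2 + 3 = 0 + 3 = 3)
4633 - L(61, C(v(-2))) = 4633 - 1*3 = 4633 - 3 = 4630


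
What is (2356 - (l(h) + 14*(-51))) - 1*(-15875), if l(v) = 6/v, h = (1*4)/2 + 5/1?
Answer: 132609/7 ≈ 18944.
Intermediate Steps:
h = 7 (h = 4*(½) + 5*1 = 2 + 5 = 7)
(2356 - (l(h) + 14*(-51))) - 1*(-15875) = (2356 - (6/7 + 14*(-51))) - 1*(-15875) = (2356 - (6*(⅐) - 714)) + 15875 = (2356 - (6/7 - 714)) + 15875 = (2356 - 1*(-4992/7)) + 15875 = (2356 + 4992/7) + 15875 = 21484/7 + 15875 = 132609/7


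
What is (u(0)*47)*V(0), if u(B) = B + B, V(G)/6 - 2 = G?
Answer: 0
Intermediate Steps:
V(G) = 12 + 6*G
u(B) = 2*B
(u(0)*47)*V(0) = ((2*0)*47)*(12 + 6*0) = (0*47)*(12 + 0) = 0*12 = 0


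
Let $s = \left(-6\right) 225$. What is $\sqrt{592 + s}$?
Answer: $i \sqrt{758} \approx 27.532 i$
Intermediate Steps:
$s = -1350$
$\sqrt{592 + s} = \sqrt{592 - 1350} = \sqrt{-758} = i \sqrt{758}$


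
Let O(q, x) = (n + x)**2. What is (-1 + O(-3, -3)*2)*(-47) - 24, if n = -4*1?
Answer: -4583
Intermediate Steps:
n = -4
O(q, x) = (-4 + x)**2
(-1 + O(-3, -3)*2)*(-47) - 24 = (-1 + (-4 - 3)**2*2)*(-47) - 24 = (-1 + (-7)**2*2)*(-47) - 24 = (-1 + 49*2)*(-47) - 24 = (-1 + 98)*(-47) - 24 = 97*(-47) - 24 = -4559 - 24 = -4583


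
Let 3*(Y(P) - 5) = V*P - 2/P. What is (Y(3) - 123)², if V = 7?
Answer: 1002001/81 ≈ 12370.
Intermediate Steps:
Y(P) = 5 - 2/(3*P) + 7*P/3 (Y(P) = 5 + (7*P - 2/P)/3 = 5 + (-2/P + 7*P)/3 = 5 + (-2/(3*P) + 7*P/3) = 5 - 2/(3*P) + 7*P/3)
(Y(3) - 123)² = ((⅓)*(-2 + 3*(15 + 7*3))/3 - 123)² = ((⅓)*(⅓)*(-2 + 3*(15 + 21)) - 123)² = ((⅓)*(⅓)*(-2 + 3*36) - 123)² = ((⅓)*(⅓)*(-2 + 108) - 123)² = ((⅓)*(⅓)*106 - 123)² = (106/9 - 123)² = (-1001/9)² = 1002001/81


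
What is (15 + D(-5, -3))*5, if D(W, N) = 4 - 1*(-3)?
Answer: 110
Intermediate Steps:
D(W, N) = 7 (D(W, N) = 4 + 3 = 7)
(15 + D(-5, -3))*5 = (15 + 7)*5 = 22*5 = 110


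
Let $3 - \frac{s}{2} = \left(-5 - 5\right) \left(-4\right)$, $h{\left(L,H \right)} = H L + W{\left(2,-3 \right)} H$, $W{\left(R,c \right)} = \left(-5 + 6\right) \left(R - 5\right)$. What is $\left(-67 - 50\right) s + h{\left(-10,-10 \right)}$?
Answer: $8788$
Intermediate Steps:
$W{\left(R,c \right)} = -5 + R$ ($W{\left(R,c \right)} = 1 \left(-5 + R\right) = -5 + R$)
$h{\left(L,H \right)} = - 3 H + H L$ ($h{\left(L,H \right)} = H L + \left(-5 + 2\right) H = H L - 3 H = - 3 H + H L$)
$s = -74$ ($s = 6 - 2 \left(-5 - 5\right) \left(-4\right) = 6 - 2 \left(\left(-10\right) \left(-4\right)\right) = 6 - 80 = -74$)
$\left(-67 - 50\right) s + h{\left(-10,-10 \right)} = \left(-67 - 50\right) \left(-74\right) - 10 \left(-3 - 10\right) = \left(-67 - 50\right) \left(-74\right) - -130 = \left(-117\right) \left(-74\right) + 130 = 8658 + 130 = 8788$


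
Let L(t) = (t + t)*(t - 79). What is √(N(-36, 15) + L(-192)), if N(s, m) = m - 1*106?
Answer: √103973 ≈ 322.45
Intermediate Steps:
L(t) = 2*t*(-79 + t) (L(t) = (2*t)*(-79 + t) = 2*t*(-79 + t))
N(s, m) = -106 + m (N(s, m) = m - 106 = -106 + m)
√(N(-36, 15) + L(-192)) = √((-106 + 15) + 2*(-192)*(-79 - 192)) = √(-91 + 2*(-192)*(-271)) = √(-91 + 104064) = √103973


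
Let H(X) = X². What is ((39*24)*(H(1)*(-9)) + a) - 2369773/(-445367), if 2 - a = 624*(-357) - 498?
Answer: 95686797521/445367 ≈ 2.1485e+5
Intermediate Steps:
a = 223268 (a = 2 - (624*(-357) - 498) = 2 - (-222768 - 498) = 2 - 1*(-223266) = 2 + 223266 = 223268)
((39*24)*(H(1)*(-9)) + a) - 2369773/(-445367) = ((39*24)*(1²*(-9)) + 223268) - 2369773/(-445367) = (936*(1*(-9)) + 223268) - 2369773*(-1/445367) = (936*(-9) + 223268) + 2369773/445367 = (-8424 + 223268) + 2369773/445367 = 214844 + 2369773/445367 = 95686797521/445367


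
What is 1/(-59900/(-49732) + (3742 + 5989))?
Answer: 12433/121000498 ≈ 0.00010275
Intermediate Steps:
1/(-59900/(-49732) + (3742 + 5989)) = 1/(-59900*(-1/49732) + 9731) = 1/(14975/12433 + 9731) = 1/(121000498/12433) = 12433/121000498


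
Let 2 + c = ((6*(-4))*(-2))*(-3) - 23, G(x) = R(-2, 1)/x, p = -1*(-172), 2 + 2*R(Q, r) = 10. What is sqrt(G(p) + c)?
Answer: I*sqrt(312438)/43 ≈ 12.999*I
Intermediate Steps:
R(Q, r) = 4 (R(Q, r) = -1 + (1/2)*10 = -1 + 5 = 4)
p = 172
G(x) = 4/x
c = -169 (c = -2 + (((6*(-4))*(-2))*(-3) - 23) = -2 + (-24*(-2)*(-3) - 23) = -2 + (48*(-3) - 23) = -2 + (-144 - 23) = -2 - 167 = -169)
sqrt(G(p) + c) = sqrt(4/172 - 169) = sqrt(4*(1/172) - 169) = sqrt(1/43 - 169) = sqrt(-7266/43) = I*sqrt(312438)/43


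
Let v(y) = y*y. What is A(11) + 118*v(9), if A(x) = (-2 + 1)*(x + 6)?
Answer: 9541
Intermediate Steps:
v(y) = y²
A(x) = -6 - x (A(x) = -(6 + x) = -6 - x)
A(11) + 118*v(9) = (-6 - 1*11) + 118*9² = (-6 - 11) + 118*81 = -17 + 9558 = 9541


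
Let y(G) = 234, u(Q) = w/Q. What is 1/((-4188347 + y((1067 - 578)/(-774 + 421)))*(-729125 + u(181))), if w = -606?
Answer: 181/552714616290103 ≈ 3.2747e-13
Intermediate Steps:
u(Q) = -606/Q
1/((-4188347 + y((1067 - 578)/(-774 + 421)))*(-729125 + u(181))) = 1/((-4188347 + 234)*(-729125 - 606/181)) = 1/(-4188113*(-729125 - 606*1/181)) = 1/(-4188113*(-729125 - 606/181)) = 1/(-4188113*(-131972231/181)) = 1/(552714616290103/181) = 181/552714616290103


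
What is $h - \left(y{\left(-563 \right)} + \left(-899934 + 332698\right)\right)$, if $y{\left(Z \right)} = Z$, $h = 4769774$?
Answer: $5337573$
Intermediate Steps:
$h - \left(y{\left(-563 \right)} + \left(-899934 + 332698\right)\right) = 4769774 - \left(-563 + \left(-899934 + 332698\right)\right) = 4769774 - \left(-563 - 567236\right) = 4769774 - -567799 = 4769774 + 567799 = 5337573$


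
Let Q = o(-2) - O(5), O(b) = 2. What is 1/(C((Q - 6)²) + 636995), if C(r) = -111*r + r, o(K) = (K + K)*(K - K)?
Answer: 1/629955 ≈ 1.5874e-6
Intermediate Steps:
o(K) = 0 (o(K) = (2*K)*0 = 0)
Q = -2 (Q = 0 - 1*2 = 0 - 2 = -2)
C(r) = -110*r
1/(C((Q - 6)²) + 636995) = 1/(-110*(-2 - 6)² + 636995) = 1/(-110*(-8)² + 636995) = 1/(-110*64 + 636995) = 1/(-7040 + 636995) = 1/629955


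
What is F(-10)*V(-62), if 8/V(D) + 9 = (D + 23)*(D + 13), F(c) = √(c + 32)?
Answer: 4*√22/951 ≈ 0.019728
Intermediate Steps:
F(c) = √(32 + c)
V(D) = 8/(-9 + (13 + D)*(23 + D)) (V(D) = 8/(-9 + (D + 23)*(D + 13)) = 8/(-9 + (23 + D)*(13 + D)) = 8/(-9 + (13 + D)*(23 + D)))
F(-10)*V(-62) = √(32 - 10)*(8/(290 + (-62)² + 36*(-62))) = √22*(8/(290 + 3844 - 2232)) = √22*(8/1902) = √22*(8*(1/1902)) = √22*(4/951) = 4*√22/951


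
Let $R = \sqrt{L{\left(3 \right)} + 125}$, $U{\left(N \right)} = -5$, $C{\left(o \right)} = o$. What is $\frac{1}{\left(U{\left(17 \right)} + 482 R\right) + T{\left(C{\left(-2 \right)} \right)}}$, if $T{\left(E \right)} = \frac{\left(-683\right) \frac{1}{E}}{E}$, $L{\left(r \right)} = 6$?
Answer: $\frac{2812}{486456895} + \frac{7712 \sqrt{131}}{486456895} \approx 0.00018723$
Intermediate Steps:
$R = \sqrt{131}$ ($R = \sqrt{6 + 125} = \sqrt{131} \approx 11.446$)
$T{\left(E \right)} = - \frac{683}{E^{2}}$
$\frac{1}{\left(U{\left(17 \right)} + 482 R\right) + T{\left(C{\left(-2 \right)} \right)}} = \frac{1}{\left(-5 + 482 \sqrt{131}\right) - \frac{683}{4}} = \frac{1}{- \frac{703}{4} + 482 \sqrt{131}}$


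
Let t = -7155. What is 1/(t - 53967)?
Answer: -1/61122 ≈ -1.6361e-5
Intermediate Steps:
1/(t - 53967) = 1/(-7155 - 53967) = 1/(-61122) = -1/61122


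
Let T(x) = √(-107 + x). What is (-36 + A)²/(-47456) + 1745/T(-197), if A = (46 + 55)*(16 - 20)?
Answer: -6050/1483 - 1745*I*√19/76 ≈ -4.0796 - 100.08*I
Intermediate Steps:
A = -404 (A = 101*(-4) = -404)
(-36 + A)²/(-47456) + 1745/T(-197) = (-36 - 404)²/(-47456) + 1745/(√(-107 - 197)) = (-440)²*(-1/47456) + 1745/(√(-304)) = 193600*(-1/47456) + 1745/((4*I*√19)) = -6050/1483 + 1745*(-I*√19/76) = -6050/1483 - 1745*I*√19/76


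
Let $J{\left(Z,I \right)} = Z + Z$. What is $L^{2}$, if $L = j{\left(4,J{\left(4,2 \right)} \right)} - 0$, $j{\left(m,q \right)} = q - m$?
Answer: $16$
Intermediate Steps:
$J{\left(Z,I \right)} = 2 Z$
$L = 4$ ($L = \left(2 \cdot 4 - 4\right) - 0 = \left(8 - 4\right) + 0 = 4 + 0 = 4$)
$L^{2} = 4^{2} = 16$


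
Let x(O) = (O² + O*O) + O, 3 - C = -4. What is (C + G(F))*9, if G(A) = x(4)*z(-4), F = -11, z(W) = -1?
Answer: -261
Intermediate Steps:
C = 7 (C = 3 - 1*(-4) = 3 + 4 = 7)
x(O) = O + 2*O² (x(O) = (O² + O²) + O = 2*O² + O = O + 2*O²)
G(A) = -36 (G(A) = (4*(1 + 2*4))*(-1) = (4*(1 + 8))*(-1) = (4*9)*(-1) = 36*(-1) = -36)
(C + G(F))*9 = (7 - 36)*9 = -29*9 = -261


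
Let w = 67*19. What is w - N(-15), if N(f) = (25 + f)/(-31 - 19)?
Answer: 6366/5 ≈ 1273.2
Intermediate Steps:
N(f) = -1/2 - f/50 (N(f) = (25 + f)/(-50) = (25 + f)*(-1/50) = -1/2 - f/50)
w = 1273
w - N(-15) = 1273 - (-1/2 - 1/50*(-15)) = 1273 - (-1/2 + 3/10) = 1273 - 1*(-1/5) = 1273 + 1/5 = 6366/5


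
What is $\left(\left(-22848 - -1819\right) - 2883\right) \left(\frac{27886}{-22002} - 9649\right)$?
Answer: $\frac{2538559899904}{11001} \approx 2.3076 \cdot 10^{8}$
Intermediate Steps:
$\left(\left(-22848 - -1819\right) - 2883\right) \left(\frac{27886}{-22002} - 9649\right) = \left(\left(-22848 + 1819\right) - 2883\right) \left(27886 \left(- \frac{1}{22002}\right) - 9649\right) = \left(-21029 - 2883\right) \left(- \frac{13943}{11001} - 9649\right) = \left(-23912\right) \left(- \frac{106162592}{11001}\right) = \frac{2538559899904}{11001}$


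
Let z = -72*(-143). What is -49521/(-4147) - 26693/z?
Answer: 253765/27144 ≈ 9.3488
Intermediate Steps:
z = 10296
-49521/(-4147) - 26693/z = -49521/(-4147) - 26693/10296 = -49521*(-1/4147) - 26693*1/10296 = 49521/4147 - 26693/10296 = 253765/27144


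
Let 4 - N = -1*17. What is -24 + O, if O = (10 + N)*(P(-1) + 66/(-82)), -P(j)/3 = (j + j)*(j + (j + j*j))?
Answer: -9633/41 ≈ -234.95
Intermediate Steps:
P(j) = -6*j*(j² + 2*j) (P(j) = -3*(j + j)*(j + (j + j*j)) = -3*2*j*(j + (j + j²)) = -3*2*j*(j² + 2*j) = -6*j*(j² + 2*j))
N = 21 (N = 4 - (-1)*17 = 4 - 1*(-17) = 4 + 17 = 21)
O = -8649/41 (O = (10 + 21)*(6*(-1)²*(-2 - 1*(-1)) + 66/(-82)) = 31*(6*1*(-2 + 1) + 66*(-1/82)) = 31*(6*1*(-1) - 33/41) = 31*(-6 - 33/41) = 31*(-279/41) = -8649/41 ≈ -210.95)
-24 + O = -24 - 8649/41 = -9633/41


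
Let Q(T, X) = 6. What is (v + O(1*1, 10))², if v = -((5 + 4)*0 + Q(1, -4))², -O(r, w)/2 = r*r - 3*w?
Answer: 484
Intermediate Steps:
O(r, w) = -2*r² + 6*w (O(r, w) = -2*(r*r - 3*w) = -2*(r² - 3*w) = -2*r² + 6*w)
v = -36 (v = -((5 + 4)*0 + 6)² = -(9*0 + 6)² = -(0 + 6)² = -1*6² = -1*36 = -36)
(v + O(1*1, 10))² = (-36 + (-2*1² + 6*10))² = (-36 + (-2*1² + 60))² = (-36 + (-2*1 + 60))² = (-36 + (-2 + 60))² = (-36 + 58)² = 22² = 484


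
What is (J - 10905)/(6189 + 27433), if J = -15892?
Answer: -26797/33622 ≈ -0.79701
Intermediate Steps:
(J - 10905)/(6189 + 27433) = (-15892 - 10905)/(6189 + 27433) = -26797/33622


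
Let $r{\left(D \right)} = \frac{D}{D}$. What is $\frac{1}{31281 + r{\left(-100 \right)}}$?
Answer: $\frac{1}{31282} \approx 3.1967 \cdot 10^{-5}$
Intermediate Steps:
$r{\left(D \right)} = 1$
$\frac{1}{31281 + r{\left(-100 \right)}} = \frac{1}{31281 + 1} = \frac{1}{31282}$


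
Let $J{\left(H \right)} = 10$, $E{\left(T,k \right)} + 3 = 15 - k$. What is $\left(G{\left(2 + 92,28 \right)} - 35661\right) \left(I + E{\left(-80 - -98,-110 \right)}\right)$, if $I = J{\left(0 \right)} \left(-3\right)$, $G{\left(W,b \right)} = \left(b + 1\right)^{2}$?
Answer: $-3203440$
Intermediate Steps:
$E{\left(T,k \right)} = 12 - k$ ($E{\left(T,k \right)} = -3 - \left(-15 + k\right) = 12 - k$)
$G{\left(W,b \right)} = \left(1 + b\right)^{2}$
$I = -30$ ($I = 10 \left(-3\right) = -30$)
$\left(G{\left(2 + 92,28 \right)} - 35661\right) \left(I + E{\left(-80 - -98,-110 \right)}\right) = \left(\left(1 + 28\right)^{2} - 35661\right) \left(-30 + \left(12 - -110\right)\right) = \left(29^{2} - 35661\right) \left(-30 + \left(12 + 110\right)\right) = \left(841 - 35661\right) \left(-30 + 122\right) = \left(-34820\right) 92 = -3203440$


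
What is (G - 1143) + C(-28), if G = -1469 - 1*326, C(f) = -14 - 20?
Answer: -2972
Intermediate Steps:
C(f) = -34
G = -1795 (G = -1469 - 326 = -1795)
(G - 1143) + C(-28) = (-1795 - 1143) - 34 = -2938 - 34 = -2972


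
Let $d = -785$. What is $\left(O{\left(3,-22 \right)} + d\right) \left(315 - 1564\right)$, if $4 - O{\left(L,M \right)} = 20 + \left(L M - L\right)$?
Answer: $914268$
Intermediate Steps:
$O{\left(L,M \right)} = -16 + L - L M$ ($O{\left(L,M \right)} = 4 - \left(20 + \left(L M - L\right)\right) = 4 - \left(20 + \left(- L + L M\right)\right) = 4 - \left(20 - L + L M\right) = -16 + L - L M$)
$\left(O{\left(3,-22 \right)} + d\right) \left(315 - 1564\right) = \left(\left(-16 + 3 - 3 \left(-22\right)\right) - 785\right) \left(315 - 1564\right) = \left(\left(-16 + 3 + 66\right) - 785\right) \left(-1249\right) = \left(53 - 785\right) \left(-1249\right) = \left(-732\right) \left(-1249\right) = 914268$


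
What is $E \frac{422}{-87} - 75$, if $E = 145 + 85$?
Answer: $- \frac{103585}{87} \approx -1190.6$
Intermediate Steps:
$E = 230$
$E \frac{422}{-87} - 75 = 230 \frac{422}{-87} - 75 = 230 \cdot 422 \left(- \frac{1}{87}\right) - 75 = 230 \left(- \frac{422}{87}\right) - 75 = - \frac{97060}{87} - 75 = - \frac{103585}{87}$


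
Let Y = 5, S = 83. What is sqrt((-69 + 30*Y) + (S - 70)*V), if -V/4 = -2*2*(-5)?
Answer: I*sqrt(959) ≈ 30.968*I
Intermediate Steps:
V = -80 (V = -4*(-2*2)*(-5) = -(-16)*(-5) = -4*20 = -80)
sqrt((-69 + 30*Y) + (S - 70)*V) = sqrt((-69 + 30*5) + (83 - 70)*(-80)) = sqrt((-69 + 150) + 13*(-80)) = sqrt(81 - 1040) = sqrt(-959) = I*sqrt(959)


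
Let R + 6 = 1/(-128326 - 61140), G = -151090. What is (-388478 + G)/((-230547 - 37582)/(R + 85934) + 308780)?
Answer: -4392200726849448/2513510873607773 ≈ -1.7474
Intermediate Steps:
R = -1136797/189466 (R = -6 + 1/(-128326 - 61140) = -6 + 1/(-189466) = -6 - 1/189466 = -1136797/189466 ≈ -6.0000)
(-388478 + G)/((-230547 - 37582)/(R + 85934) + 308780) = (-388478 - 151090)/((-230547 - 37582)/(-1136797/189466 + 85934) + 308780) = -539568/(-268129/16280434447/189466 + 308780) = -539568/(-268129*189466/16280434447 + 308780) = -539568/(-50801329114/16280434447 + 308780) = -539568/5027021747215546/16280434447 = -539568*16280434447/5027021747215546 = -4392200726849448/2513510873607773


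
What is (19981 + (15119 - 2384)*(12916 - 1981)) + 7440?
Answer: 139284646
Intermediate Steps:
(19981 + (15119 - 2384)*(12916 - 1981)) + 7440 = (19981 + 12735*10935) + 7440 = (19981 + 139257225) + 7440 = 139277206 + 7440 = 139284646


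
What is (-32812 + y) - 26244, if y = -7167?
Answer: -66223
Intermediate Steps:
(-32812 + y) - 26244 = (-32812 - 7167) - 26244 = -39979 - 26244 = -66223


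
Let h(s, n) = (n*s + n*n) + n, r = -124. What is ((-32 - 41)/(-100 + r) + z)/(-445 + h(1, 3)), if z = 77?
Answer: -17321/96320 ≈ -0.17983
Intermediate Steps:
h(s, n) = n + n² + n*s (h(s, n) = (n*s + n²) + n = (n² + n*s) + n = n + n² + n*s)
((-32 - 41)/(-100 + r) + z)/(-445 + h(1, 3)) = ((-32 - 41)/(-100 - 124) + 77)/(-445 + 3*(1 + 3 + 1)) = (-73/(-224) + 77)/(-445 + 3*5) = (-73*(-1/224) + 77)/(-445 + 15) = (73/224 + 77)/(-430) = (17321/224)*(-1/430) = -17321/96320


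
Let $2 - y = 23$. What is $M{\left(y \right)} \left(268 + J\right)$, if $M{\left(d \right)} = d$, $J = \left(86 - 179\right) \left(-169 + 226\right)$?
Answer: $105693$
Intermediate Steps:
$y = -21$ ($y = 2 - 23 = -21$)
$J = -5301$ ($J = \left(-93\right) 57 = -5301$)
$M{\left(y \right)} \left(268 + J\right) = - 21 \left(268 - 5301\right) = \left(-21\right) \left(-5033\right) = 105693$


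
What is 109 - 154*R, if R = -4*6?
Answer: 3805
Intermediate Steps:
R = -24
109 - 154*R = 109 - 154*(-24) = 109 + 3696 = 3805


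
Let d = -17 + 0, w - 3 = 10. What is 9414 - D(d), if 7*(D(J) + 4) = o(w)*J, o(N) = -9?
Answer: 65773/7 ≈ 9396.1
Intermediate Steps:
w = 13 (w = 3 + 10 = 13)
d = -17
D(J) = -4 - 9*J/7 (D(J) = -4 + (-9*J)/7 = -4 - 9*J/7)
9414 - D(d) = 9414 - (-4 - 9/7*(-17)) = 9414 - (-4 + 153/7) = 9414 - 1*125/7 = 9414 - 125/7 = 65773/7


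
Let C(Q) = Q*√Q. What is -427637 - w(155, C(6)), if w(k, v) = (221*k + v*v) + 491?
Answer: -462599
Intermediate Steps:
C(Q) = Q^(3/2)
w(k, v) = 491 + v² + 221*k (w(k, v) = (221*k + v²) + 491 = (v² + 221*k) + 491 = 491 + v² + 221*k)
-427637 - w(155, C(6)) = -427637 - (491 + (6^(3/2))² + 221*155) = -427637 - (491 + (6*√6)² + 34255) = -427637 - (491 + 216 + 34255) = -427637 - 1*34962 = -427637 - 34962 = -462599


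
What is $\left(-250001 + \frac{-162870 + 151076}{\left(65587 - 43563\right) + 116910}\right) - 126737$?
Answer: $- \frac{26170864543}{69467} \approx -3.7674 \cdot 10^{5}$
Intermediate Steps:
$\left(-250001 + \frac{-162870 + 151076}{\left(65587 - 43563\right) + 116910}\right) - 126737 = \left(-250001 - \frac{11794}{\left(65587 - 43563\right) + 116910}\right) - 126737 = \left(-250001 - \frac{11794}{22024 + 116910}\right) - 126737 = \left(-250001 - \frac{11794}{138934}\right) - 126737 = \left(-250001 - \frac{5897}{69467}\right) - 126737 = - \frac{17366825364}{69467} - 126737 = - \frac{26170864543}{69467}$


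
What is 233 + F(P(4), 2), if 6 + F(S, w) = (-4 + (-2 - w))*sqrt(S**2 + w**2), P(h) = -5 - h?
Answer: 227 - 8*sqrt(85) ≈ 153.24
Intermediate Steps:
F(S, w) = -6 + sqrt(S**2 + w**2)*(-6 - w) (F(S, w) = -6 + (-4 + (-2 - w))*sqrt(S**2 + w**2) = -6 + (-6 - w)*sqrt(S**2 + w**2) = -6 + sqrt(S**2 + w**2)*(-6 - w))
233 + F(P(4), 2) = 233 + (-6 - 6*sqrt((-5 - 1*4)**2 + 2**2) - 1*2*sqrt((-5 - 1*4)**2 + 2**2)) = 233 + (-6 - 6*sqrt((-5 - 4)**2 + 4) - 1*2*sqrt((-5 - 4)**2 + 4)) = 233 + (-6 - 6*sqrt((-9)**2 + 4) - 1*2*sqrt((-9)**2 + 4)) = 233 + (-6 - 6*sqrt(81 + 4) - 1*2*sqrt(81 + 4)) = 233 + (-6 - 6*sqrt(85) - 1*2*sqrt(85)) = 233 + (-6 - 6*sqrt(85) - 2*sqrt(85)) = 233 + (-6 - 8*sqrt(85)) = 227 - 8*sqrt(85)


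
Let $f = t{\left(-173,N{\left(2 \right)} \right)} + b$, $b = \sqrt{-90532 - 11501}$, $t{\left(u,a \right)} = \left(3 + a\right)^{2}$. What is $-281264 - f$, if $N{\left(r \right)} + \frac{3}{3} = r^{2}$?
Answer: $-281300 - 3 i \sqrt{11337} \approx -2.813 \cdot 10^{5} - 319.43 i$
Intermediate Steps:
$N{\left(r \right)} = -1 + r^{2}$
$b = 3 i \sqrt{11337}$ ($b = \sqrt{-102033} = 3 i \sqrt{11337} \approx 319.43 i$)
$f = 36 + 3 i \sqrt{11337}$ ($f = \left(3 - \left(1 - 2^{2}\right)\right)^{2} + 3 i \sqrt{11337} = \left(3 + \left(-1 + 4\right)\right)^{2} + 3 i \sqrt{11337} = \left(3 + 3\right)^{2} + 3 i \sqrt{11337} = 6^{2} + 3 i \sqrt{11337} = 36 + 3 i \sqrt{11337} \approx 36.0 + 319.43 i$)
$-281264 - f = -281264 - \left(36 + 3 i \sqrt{11337}\right) = -281300 - 3 i \sqrt{11337}$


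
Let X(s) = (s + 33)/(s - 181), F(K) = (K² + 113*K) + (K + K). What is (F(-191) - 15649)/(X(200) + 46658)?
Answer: -21527/886735 ≈ -0.024277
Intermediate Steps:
F(K) = K² + 115*K (F(K) = (K² + 113*K) + 2*K = K² + 115*K)
X(s) = (33 + s)/(-181 + s)
(F(-191) - 15649)/(X(200) + 46658) = (-191*(115 - 191) - 15649)/((33 + 200)/(-181 + 200) + 46658) = (-191*(-76) - 15649)/(233/19 + 46658) = (14516 - 15649)/((1/19)*233 + 46658) = -1133/(233/19 + 46658) = -1133/886735/19 = -1133*19/886735 = -21527/886735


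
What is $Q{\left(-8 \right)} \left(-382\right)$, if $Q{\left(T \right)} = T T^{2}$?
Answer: $195584$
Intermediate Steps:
$Q{\left(T \right)} = T^{3}$
$Q{\left(-8 \right)} \left(-382\right) = \left(-8\right)^{3} \left(-382\right) = \left(-512\right) \left(-382\right) = 195584$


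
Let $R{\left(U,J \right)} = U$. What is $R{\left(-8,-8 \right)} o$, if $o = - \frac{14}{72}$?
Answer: $\frac{14}{9} \approx 1.5556$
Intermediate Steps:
$o = - \frac{7}{36}$ ($o = \left(-14\right) \frac{1}{72} = - \frac{7}{36} \approx -0.19444$)
$R{\left(-8,-8 \right)} o = \left(-8\right) \left(- \frac{7}{36}\right) = \frac{14}{9}$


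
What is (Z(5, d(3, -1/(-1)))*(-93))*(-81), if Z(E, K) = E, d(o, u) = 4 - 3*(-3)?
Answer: 37665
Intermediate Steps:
d(o, u) = 13 (d(o, u) = 4 + 9 = 13)
(Z(5, d(3, -1/(-1)))*(-93))*(-81) = (5*(-93))*(-81) = -465*(-81) = 37665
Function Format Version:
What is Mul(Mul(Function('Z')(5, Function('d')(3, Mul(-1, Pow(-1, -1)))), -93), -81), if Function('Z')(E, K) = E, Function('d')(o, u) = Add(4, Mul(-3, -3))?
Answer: 37665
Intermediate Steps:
Function('d')(o, u) = 13 (Function('d')(o, u) = Add(4, 9) = 13)
Mul(Mul(Function('Z')(5, Function('d')(3, Mul(-1, Pow(-1, -1)))), -93), -81) = Mul(Mul(5, -93), -81) = Mul(-465, -81) = 37665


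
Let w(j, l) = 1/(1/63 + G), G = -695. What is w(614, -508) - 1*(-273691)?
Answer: 11983286681/43784 ≈ 2.7369e+5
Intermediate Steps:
w(j, l) = -63/43784 (w(j, l) = 1/(1/63 - 695) = 1/(-43784/63) = -63/43784)
w(614, -508) - 1*(-273691) = -63/43784 - 1*(-273691) = -63/43784 + 273691 = 11983286681/43784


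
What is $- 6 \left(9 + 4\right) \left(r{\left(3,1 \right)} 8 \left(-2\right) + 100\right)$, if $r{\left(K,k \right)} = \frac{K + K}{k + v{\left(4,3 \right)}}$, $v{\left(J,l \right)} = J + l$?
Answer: $-6864$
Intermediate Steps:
$r{\left(K,k \right)} = \frac{2 K}{7 + k}$ ($r{\left(K,k \right)} = \frac{K + K}{k + \left(4 + 3\right)} = \frac{2 K}{k + 7} = \frac{2 K}{7 + k}$)
$- 6 \left(9 + 4\right) \left(r{\left(3,1 \right)} 8 \left(-2\right) + 100\right) = - 6 \left(9 + 4\right) \left(2 \cdot 3 \frac{1}{7 + 1} \cdot 8 \left(-2\right) + 100\right) = \left(-6\right) 13 \left(2 \cdot 3 \cdot \frac{1}{8} \cdot 8 \left(-2\right) + 100\right) = - 78 \left(2 \cdot 3 \cdot \frac{1}{8} \cdot 8 \left(-2\right) + 100\right) = - 78 \left(\frac{3}{4} \cdot 8 \left(-2\right) + 100\right) = - 78 \left(6 \left(-2\right) + 100\right) = - 78 \left(-12 + 100\right) = \left(-78\right) 88 = -6864$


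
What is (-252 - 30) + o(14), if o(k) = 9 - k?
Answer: -287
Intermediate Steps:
(-252 - 30) + o(14) = (-252 - 30) + (9 - 1*14) = -282 + (9 - 14) = -282 - 5 = -287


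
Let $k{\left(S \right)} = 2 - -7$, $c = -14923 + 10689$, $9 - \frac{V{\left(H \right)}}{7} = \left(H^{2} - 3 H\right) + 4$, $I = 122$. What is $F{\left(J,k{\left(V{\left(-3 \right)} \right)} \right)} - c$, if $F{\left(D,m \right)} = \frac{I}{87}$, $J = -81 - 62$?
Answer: $\frac{368480}{87} \approx 4235.4$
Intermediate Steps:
$V{\left(H \right)} = 35 - 7 H^{2} + 21 H$ ($V{\left(H \right)} = 63 - 7 \left(\left(H^{2} - 3 H\right) + 4\right) = 63 - 7 \left(4 + H^{2} - 3 H\right) = 63 - \left(28 - 21 H + 7 H^{2}\right) = 35 - 7 H^{2} + 21 H$)
$c = -4234$
$J = -143$ ($J = -81 - 62 = -143$)
$k{\left(S \right)} = 9$ ($k{\left(S \right)} = 2 + 7 = 9$)
$F{\left(D,m \right)} = \frac{122}{87}$
$F{\left(J,k{\left(V{\left(-3 \right)} \right)} \right)} - c = \frac{122}{87} - -4234 = \frac{122}{87} + 4234 = \frac{368480}{87}$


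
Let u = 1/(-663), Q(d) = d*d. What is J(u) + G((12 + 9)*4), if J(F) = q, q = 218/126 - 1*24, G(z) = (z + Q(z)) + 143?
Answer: 457426/63 ≈ 7260.7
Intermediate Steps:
Q(d) = d**2
G(z) = 143 + z + z**2 (G(z) = (z + z**2) + 143 = 143 + z + z**2)
q = -1403/63 (q = 218*(1/126) - 24 = 109/63 - 24 = -1403/63 ≈ -22.270)
u = -1/663 ≈ -0.0015083
J(F) = -1403/63
J(u) + G((12 + 9)*4) = -1403/63 + (143 + (12 + 9)*4 + ((12 + 9)*4)**2) = -1403/63 + (143 + 21*4 + (21*4)**2) = -1403/63 + (143 + 84 + 84**2) = -1403/63 + (143 + 84 + 7056) = -1403/63 + 7283 = 457426/63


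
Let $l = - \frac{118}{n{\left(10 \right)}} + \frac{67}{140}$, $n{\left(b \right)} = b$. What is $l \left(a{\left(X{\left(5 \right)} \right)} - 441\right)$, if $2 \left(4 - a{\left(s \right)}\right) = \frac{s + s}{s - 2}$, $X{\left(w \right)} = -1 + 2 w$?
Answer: $\frac{243139}{49} \approx 4962.0$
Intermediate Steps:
$a{\left(s \right)} = 4 - \frac{s}{-2 + s}$ ($a{\left(s \right)} = 4 - \frac{\left(s + s\right) \frac{1}{s - 2}}{2} = 4 - \frac{2 s \frac{1}{-2 + s}}{2} = 4 - \frac{s}{-2 + s}$)
$l = - \frac{317}{28}$ ($l = - \frac{118}{10} + \frac{67}{140} = \left(-118\right) \frac{1}{10} + 67 \cdot \frac{1}{140} = - \frac{59}{5} + \frac{67}{140} = - \frac{317}{28} \approx -11.321$)
$l \left(a{\left(X{\left(5 \right)} \right)} - 441\right) = - \frac{317 \left(\frac{-8 + 3 \left(-1 + 2 \cdot 5\right)}{-2 + \left(-1 + 2 \cdot 5\right)} - 441\right)}{28} = - \frac{317 \left(\frac{-8 + 3 \left(-1 + 10\right)}{-2 + \left(-1 + 10\right)} - 441\right)}{28} = - \frac{317 \left(\frac{-8 + 3 \cdot 9}{-2 + 9} - 441\right)}{28} = - \frac{317 \left(\frac{-8 + 27}{7} - 441\right)}{28} = - \frac{317 \left(\frac{1}{7} \cdot 19 - 441\right)}{28} = - \frac{317 \left(\frac{19}{7} - 441\right)}{28} = \left(- \frac{317}{28}\right) \left(- \frac{3068}{7}\right) = \frac{243139}{49}$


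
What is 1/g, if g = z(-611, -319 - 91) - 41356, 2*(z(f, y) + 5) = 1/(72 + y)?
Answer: -676/27960037 ≈ -2.4177e-5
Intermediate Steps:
z(f, y) = -5 + 1/(2*(72 + y))
g = -27960037/676 (g = (-719 - 10*(-319 - 91))/(2*(72 + (-319 - 91))) - 41356 = (-719 - 10*(-410))/(2*(72 - 410)) - 41356 = (½)*(-719 + 4100)/(-338) - 41356 = (½)*(-1/338)*3381 - 41356 = -3381/676 - 41356 = -27960037/676 ≈ -41361.)
1/g = 1/(-27960037/676) = -676/27960037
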